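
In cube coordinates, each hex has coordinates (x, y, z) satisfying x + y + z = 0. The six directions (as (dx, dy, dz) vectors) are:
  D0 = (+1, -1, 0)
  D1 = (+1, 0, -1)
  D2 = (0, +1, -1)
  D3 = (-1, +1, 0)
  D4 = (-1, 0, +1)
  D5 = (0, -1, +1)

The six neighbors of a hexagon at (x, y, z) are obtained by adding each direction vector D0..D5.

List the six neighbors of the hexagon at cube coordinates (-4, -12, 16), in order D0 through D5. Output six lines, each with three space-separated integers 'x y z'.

Answer: -3 -13 16
-3 -12 15
-4 -11 15
-5 -11 16
-5 -12 17
-4 -13 17

Derivation:
Center: (-4, -12, 16). Add each direction:
  D0: (-4, -12, 16) + (1, -1, 0) = (-3, -13, 16)
  D1: (-4, -12, 16) + (1, 0, -1) = (-3, -12, 15)
  D2: (-4, -12, 16) + (0, 1, -1) = (-4, -11, 15)
  D3: (-4, -12, 16) + (-1, 1, 0) = (-5, -11, 16)
  D4: (-4, -12, 16) + (-1, 0, 1) = (-5, -12, 17)
  D5: (-4, -12, 16) + (0, -1, 1) = (-4, -13, 17)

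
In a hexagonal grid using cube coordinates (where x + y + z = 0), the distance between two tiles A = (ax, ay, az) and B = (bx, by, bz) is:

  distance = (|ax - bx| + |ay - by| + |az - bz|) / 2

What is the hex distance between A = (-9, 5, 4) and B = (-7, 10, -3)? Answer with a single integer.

Answer: 7

Derivation:
|ax - bx| = |-9 - (-7)| = 2
|ay - by| = |5 - 10| = 5
|az - bz| = |4 - (-3)| = 7
distance = (2 + 5 + 7) / 2 = 14 / 2 = 7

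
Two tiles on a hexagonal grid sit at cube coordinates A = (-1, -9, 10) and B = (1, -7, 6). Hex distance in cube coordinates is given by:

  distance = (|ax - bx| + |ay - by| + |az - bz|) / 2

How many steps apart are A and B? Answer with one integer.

|ax - bx| = |-1 - 1| = 2
|ay - by| = |-9 - (-7)| = 2
|az - bz| = |10 - 6| = 4
distance = (2 + 2 + 4) / 2 = 8 / 2 = 4

Answer: 4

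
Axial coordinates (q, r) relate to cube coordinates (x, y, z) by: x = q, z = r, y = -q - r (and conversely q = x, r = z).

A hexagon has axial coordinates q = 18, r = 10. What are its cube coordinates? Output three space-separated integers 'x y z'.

Answer: 18 -28 10

Derivation:
x = q = 18
z = r = 10
y = -x - z = -(18) - (10) = -28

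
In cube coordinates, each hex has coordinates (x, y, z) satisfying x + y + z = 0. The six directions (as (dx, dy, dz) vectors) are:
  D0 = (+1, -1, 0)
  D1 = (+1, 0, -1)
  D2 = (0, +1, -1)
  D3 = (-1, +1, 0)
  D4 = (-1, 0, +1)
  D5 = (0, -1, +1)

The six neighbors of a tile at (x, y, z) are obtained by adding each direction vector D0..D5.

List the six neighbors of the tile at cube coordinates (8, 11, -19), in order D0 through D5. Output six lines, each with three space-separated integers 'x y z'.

Center: (8, 11, -19). Add each direction:
  D0: (8, 11, -19) + (1, -1, 0) = (9, 10, -19)
  D1: (8, 11, -19) + (1, 0, -1) = (9, 11, -20)
  D2: (8, 11, -19) + (0, 1, -1) = (8, 12, -20)
  D3: (8, 11, -19) + (-1, 1, 0) = (7, 12, -19)
  D4: (8, 11, -19) + (-1, 0, 1) = (7, 11, -18)
  D5: (8, 11, -19) + (0, -1, 1) = (8, 10, -18)

Answer: 9 10 -19
9 11 -20
8 12 -20
7 12 -19
7 11 -18
8 10 -18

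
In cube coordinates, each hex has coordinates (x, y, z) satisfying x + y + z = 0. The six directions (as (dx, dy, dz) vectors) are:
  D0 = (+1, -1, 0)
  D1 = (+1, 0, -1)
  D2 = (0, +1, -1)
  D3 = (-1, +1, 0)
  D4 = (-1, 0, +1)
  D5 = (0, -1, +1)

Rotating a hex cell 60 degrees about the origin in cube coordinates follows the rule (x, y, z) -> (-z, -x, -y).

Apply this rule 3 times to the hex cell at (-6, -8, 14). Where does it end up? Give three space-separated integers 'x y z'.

Start: (-6, -8, 14)
Step 1: (-6, -8, 14) -> (-(14), -(-6), -(-8)) = (-14, 6, 8)
Step 2: (-14, 6, 8) -> (-(8), -(-14), -(6)) = (-8, 14, -6)
Step 3: (-8, 14, -6) -> (-(-6), -(-8), -(14)) = (6, 8, -14)

Answer: 6 8 -14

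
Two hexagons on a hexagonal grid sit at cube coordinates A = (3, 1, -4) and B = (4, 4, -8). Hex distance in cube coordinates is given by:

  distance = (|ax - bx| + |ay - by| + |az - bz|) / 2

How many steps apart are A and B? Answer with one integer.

Answer: 4

Derivation:
|ax - bx| = |3 - 4| = 1
|ay - by| = |1 - 4| = 3
|az - bz| = |-4 - (-8)| = 4
distance = (1 + 3 + 4) / 2 = 8 / 2 = 4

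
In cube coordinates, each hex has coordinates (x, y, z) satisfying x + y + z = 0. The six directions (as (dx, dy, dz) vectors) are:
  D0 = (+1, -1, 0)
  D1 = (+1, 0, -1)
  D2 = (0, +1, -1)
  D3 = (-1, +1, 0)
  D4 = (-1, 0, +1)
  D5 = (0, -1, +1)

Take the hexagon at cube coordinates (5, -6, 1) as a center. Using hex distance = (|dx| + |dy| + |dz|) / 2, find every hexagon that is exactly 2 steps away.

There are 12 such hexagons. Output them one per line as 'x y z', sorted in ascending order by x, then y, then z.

Answer: 3 -6 3
3 -5 2
3 -4 1
4 -7 3
4 -4 0
5 -8 3
5 -4 -1
6 -8 2
6 -5 -1
7 -8 1
7 -7 0
7 -6 -1

Derivation:
Walk ring at distance 2 from (5, -6, 1):
Start at center + D4*2 = (3, -6, 3)
  hex 0: (3, -6, 3)
  hex 1: (4, -7, 3)
  hex 2: (5, -8, 3)
  hex 3: (6, -8, 2)
  hex 4: (7, -8, 1)
  hex 5: (7, -7, 0)
  hex 6: (7, -6, -1)
  hex 7: (6, -5, -1)
  hex 8: (5, -4, -1)
  hex 9: (4, -4, 0)
  hex 10: (3, -4, 1)
  hex 11: (3, -5, 2)
Sorted: 12 hexes.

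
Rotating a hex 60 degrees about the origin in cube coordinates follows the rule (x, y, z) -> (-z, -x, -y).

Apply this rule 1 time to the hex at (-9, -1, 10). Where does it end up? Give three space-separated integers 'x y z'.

Start: (-9, -1, 10)
Step 1: (-9, -1, 10) -> (-(10), -(-9), -(-1)) = (-10, 9, 1)

Answer: -10 9 1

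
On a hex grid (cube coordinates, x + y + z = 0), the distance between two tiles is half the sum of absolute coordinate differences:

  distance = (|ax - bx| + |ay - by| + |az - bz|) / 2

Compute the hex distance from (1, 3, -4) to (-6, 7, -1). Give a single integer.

Answer: 7

Derivation:
|ax - bx| = |1 - (-6)| = 7
|ay - by| = |3 - 7| = 4
|az - bz| = |-4 - (-1)| = 3
distance = (7 + 4 + 3) / 2 = 14 / 2 = 7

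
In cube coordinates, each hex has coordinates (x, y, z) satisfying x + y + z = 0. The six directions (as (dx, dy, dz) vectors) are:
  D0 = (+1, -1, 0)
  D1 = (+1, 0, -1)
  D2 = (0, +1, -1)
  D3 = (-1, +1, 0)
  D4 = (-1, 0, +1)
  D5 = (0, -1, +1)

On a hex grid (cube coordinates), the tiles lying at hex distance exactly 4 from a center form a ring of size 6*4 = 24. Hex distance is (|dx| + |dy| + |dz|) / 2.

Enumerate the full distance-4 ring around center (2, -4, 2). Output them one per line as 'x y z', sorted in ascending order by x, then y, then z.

Walk ring at distance 4 from (2, -4, 2):
Start at center + D4*4 = (-2, -4, 6)
  hex 0: (-2, -4, 6)
  hex 1: (-1, -5, 6)
  hex 2: (0, -6, 6)
  hex 3: (1, -7, 6)
  hex 4: (2, -8, 6)
  hex 5: (3, -8, 5)
  hex 6: (4, -8, 4)
  hex 7: (5, -8, 3)
  hex 8: (6, -8, 2)
  hex 9: (6, -7, 1)
  hex 10: (6, -6, 0)
  hex 11: (6, -5, -1)
  hex 12: (6, -4, -2)
  hex 13: (5, -3, -2)
  hex 14: (4, -2, -2)
  hex 15: (3, -1, -2)
  hex 16: (2, 0, -2)
  hex 17: (1, 0, -1)
  hex 18: (0, 0, 0)
  hex 19: (-1, 0, 1)
  hex 20: (-2, 0, 2)
  hex 21: (-2, -1, 3)
  hex 22: (-2, -2, 4)
  hex 23: (-2, -3, 5)
Sorted: 24 hexes.

Answer: -2 -4 6
-2 -3 5
-2 -2 4
-2 -1 3
-2 0 2
-1 -5 6
-1 0 1
0 -6 6
0 0 0
1 -7 6
1 0 -1
2 -8 6
2 0 -2
3 -8 5
3 -1 -2
4 -8 4
4 -2 -2
5 -8 3
5 -3 -2
6 -8 2
6 -7 1
6 -6 0
6 -5 -1
6 -4 -2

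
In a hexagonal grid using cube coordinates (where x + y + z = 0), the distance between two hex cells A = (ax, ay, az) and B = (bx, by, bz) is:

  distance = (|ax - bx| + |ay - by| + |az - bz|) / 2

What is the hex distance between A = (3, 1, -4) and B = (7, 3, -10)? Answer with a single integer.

Answer: 6

Derivation:
|ax - bx| = |3 - 7| = 4
|ay - by| = |1 - 3| = 2
|az - bz| = |-4 - (-10)| = 6
distance = (4 + 2 + 6) / 2 = 12 / 2 = 6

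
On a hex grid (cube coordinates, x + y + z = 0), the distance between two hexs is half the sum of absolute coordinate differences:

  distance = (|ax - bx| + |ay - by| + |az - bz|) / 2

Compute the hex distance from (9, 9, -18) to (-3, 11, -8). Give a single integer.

Answer: 12

Derivation:
|ax - bx| = |9 - (-3)| = 12
|ay - by| = |9 - 11| = 2
|az - bz| = |-18 - (-8)| = 10
distance = (12 + 2 + 10) / 2 = 24 / 2 = 12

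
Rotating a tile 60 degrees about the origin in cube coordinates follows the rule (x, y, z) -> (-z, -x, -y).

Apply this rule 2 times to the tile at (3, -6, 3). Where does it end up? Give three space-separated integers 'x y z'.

Answer: -6 3 3

Derivation:
Start: (3, -6, 3)
Step 1: (3, -6, 3) -> (-(3), -(3), -(-6)) = (-3, -3, 6)
Step 2: (-3, -3, 6) -> (-(6), -(-3), -(-3)) = (-6, 3, 3)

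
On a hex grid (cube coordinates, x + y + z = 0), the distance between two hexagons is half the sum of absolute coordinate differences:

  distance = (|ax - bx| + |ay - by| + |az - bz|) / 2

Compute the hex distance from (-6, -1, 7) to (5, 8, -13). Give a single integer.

Answer: 20

Derivation:
|ax - bx| = |-6 - 5| = 11
|ay - by| = |-1 - 8| = 9
|az - bz| = |7 - (-13)| = 20
distance = (11 + 9 + 20) / 2 = 40 / 2 = 20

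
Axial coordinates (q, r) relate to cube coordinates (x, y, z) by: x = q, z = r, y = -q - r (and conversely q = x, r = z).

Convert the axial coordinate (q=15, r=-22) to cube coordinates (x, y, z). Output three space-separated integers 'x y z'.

x = q = 15
z = r = -22
y = -x - z = -(15) - (-22) = 7

Answer: 15 7 -22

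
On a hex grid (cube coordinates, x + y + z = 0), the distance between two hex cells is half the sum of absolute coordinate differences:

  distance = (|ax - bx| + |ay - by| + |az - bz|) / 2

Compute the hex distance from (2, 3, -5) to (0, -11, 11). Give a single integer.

|ax - bx| = |2 - 0| = 2
|ay - by| = |3 - (-11)| = 14
|az - bz| = |-5 - 11| = 16
distance = (2 + 14 + 16) / 2 = 32 / 2 = 16

Answer: 16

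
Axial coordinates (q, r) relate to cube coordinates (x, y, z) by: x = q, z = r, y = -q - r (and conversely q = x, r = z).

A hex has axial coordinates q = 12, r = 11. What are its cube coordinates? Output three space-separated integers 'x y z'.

Answer: 12 -23 11

Derivation:
x = q = 12
z = r = 11
y = -x - z = -(12) - (11) = -23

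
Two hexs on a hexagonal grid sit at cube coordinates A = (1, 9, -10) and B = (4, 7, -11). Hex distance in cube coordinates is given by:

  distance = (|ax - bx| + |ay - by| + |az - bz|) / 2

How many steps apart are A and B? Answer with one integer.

Answer: 3

Derivation:
|ax - bx| = |1 - 4| = 3
|ay - by| = |9 - 7| = 2
|az - bz| = |-10 - (-11)| = 1
distance = (3 + 2 + 1) / 2 = 6 / 2 = 3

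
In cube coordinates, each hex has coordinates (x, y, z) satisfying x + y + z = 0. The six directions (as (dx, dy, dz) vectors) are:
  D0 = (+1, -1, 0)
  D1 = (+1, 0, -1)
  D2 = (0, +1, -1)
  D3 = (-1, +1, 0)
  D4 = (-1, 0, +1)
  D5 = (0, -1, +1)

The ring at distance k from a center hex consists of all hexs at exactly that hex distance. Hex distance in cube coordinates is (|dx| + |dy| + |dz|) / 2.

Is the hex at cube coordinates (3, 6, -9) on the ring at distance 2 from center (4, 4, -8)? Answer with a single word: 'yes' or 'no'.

|px - cx| = |3 - 4| = 1
|py - cy| = |6 - 4| = 2
|pz - cz| = |-9 - (-8)| = 1
distance = (1+2+1)/2 = 4/2 = 2
radius = 2; distance == radius -> yes

Answer: yes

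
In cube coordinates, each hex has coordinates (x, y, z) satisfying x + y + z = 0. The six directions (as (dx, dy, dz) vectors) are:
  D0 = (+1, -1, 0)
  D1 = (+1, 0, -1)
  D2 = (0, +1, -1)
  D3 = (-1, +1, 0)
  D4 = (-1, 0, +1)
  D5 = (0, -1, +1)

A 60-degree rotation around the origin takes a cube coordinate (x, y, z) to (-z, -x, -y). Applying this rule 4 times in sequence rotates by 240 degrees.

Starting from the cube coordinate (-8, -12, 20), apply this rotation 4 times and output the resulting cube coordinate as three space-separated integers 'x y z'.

Start: (-8, -12, 20)
Step 1: (-8, -12, 20) -> (-(20), -(-8), -(-12)) = (-20, 8, 12)
Step 2: (-20, 8, 12) -> (-(12), -(-20), -(8)) = (-12, 20, -8)
Step 3: (-12, 20, -8) -> (-(-8), -(-12), -(20)) = (8, 12, -20)
Step 4: (8, 12, -20) -> (-(-20), -(8), -(12)) = (20, -8, -12)

Answer: 20 -8 -12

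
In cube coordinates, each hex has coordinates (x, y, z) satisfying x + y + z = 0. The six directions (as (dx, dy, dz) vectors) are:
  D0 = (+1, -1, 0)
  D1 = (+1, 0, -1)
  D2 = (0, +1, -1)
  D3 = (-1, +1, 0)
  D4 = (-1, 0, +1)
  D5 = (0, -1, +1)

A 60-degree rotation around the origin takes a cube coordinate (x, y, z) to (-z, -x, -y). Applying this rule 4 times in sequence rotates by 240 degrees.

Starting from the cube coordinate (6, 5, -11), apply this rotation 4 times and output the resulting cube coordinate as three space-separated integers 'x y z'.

Answer: -11 6 5

Derivation:
Start: (6, 5, -11)
Step 1: (6, 5, -11) -> (-(-11), -(6), -(5)) = (11, -6, -5)
Step 2: (11, -6, -5) -> (-(-5), -(11), -(-6)) = (5, -11, 6)
Step 3: (5, -11, 6) -> (-(6), -(5), -(-11)) = (-6, -5, 11)
Step 4: (-6, -5, 11) -> (-(11), -(-6), -(-5)) = (-11, 6, 5)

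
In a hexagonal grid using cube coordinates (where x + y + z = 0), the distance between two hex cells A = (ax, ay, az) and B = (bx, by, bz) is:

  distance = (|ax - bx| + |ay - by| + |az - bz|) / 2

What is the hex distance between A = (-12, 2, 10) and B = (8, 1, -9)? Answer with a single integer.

Answer: 20

Derivation:
|ax - bx| = |-12 - 8| = 20
|ay - by| = |2 - 1| = 1
|az - bz| = |10 - (-9)| = 19
distance = (20 + 1 + 19) / 2 = 40 / 2 = 20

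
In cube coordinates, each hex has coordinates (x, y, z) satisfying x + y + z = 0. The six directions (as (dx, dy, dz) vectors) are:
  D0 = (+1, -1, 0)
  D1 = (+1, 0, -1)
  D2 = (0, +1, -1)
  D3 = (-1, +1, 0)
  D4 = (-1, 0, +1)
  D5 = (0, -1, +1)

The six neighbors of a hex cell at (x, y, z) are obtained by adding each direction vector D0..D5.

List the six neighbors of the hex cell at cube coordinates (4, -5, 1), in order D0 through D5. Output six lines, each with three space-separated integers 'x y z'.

Answer: 5 -6 1
5 -5 0
4 -4 0
3 -4 1
3 -5 2
4 -6 2

Derivation:
Center: (4, -5, 1). Add each direction:
  D0: (4, -5, 1) + (1, -1, 0) = (5, -6, 1)
  D1: (4, -5, 1) + (1, 0, -1) = (5, -5, 0)
  D2: (4, -5, 1) + (0, 1, -1) = (4, -4, 0)
  D3: (4, -5, 1) + (-1, 1, 0) = (3, -4, 1)
  D4: (4, -5, 1) + (-1, 0, 1) = (3, -5, 2)
  D5: (4, -5, 1) + (0, -1, 1) = (4, -6, 2)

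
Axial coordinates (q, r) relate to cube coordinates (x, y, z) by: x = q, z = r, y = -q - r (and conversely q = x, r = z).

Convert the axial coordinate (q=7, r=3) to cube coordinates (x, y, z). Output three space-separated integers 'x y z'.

x = q = 7
z = r = 3
y = -x - z = -(7) - (3) = -10

Answer: 7 -10 3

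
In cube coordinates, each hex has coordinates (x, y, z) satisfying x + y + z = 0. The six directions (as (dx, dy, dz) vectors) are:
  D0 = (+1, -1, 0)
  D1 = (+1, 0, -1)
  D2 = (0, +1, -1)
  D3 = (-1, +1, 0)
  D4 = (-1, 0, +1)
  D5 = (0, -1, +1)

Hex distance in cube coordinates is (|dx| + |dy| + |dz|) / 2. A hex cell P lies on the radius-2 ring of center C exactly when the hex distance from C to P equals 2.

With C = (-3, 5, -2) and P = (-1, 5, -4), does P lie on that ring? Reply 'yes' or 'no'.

|px - cx| = |-1 - (-3)| = 2
|py - cy| = |5 - 5| = 0
|pz - cz| = |-4 - (-2)| = 2
distance = (2+0+2)/2 = 4/2 = 2
radius = 2; distance == radius -> yes

Answer: yes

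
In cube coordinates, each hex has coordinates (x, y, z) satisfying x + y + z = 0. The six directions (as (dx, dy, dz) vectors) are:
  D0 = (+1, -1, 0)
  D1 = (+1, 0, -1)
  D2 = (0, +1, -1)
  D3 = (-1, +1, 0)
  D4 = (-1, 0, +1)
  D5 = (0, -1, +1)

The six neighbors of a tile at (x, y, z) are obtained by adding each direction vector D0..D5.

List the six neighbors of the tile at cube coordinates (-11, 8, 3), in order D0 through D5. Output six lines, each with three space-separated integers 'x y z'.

Answer: -10 7 3
-10 8 2
-11 9 2
-12 9 3
-12 8 4
-11 7 4

Derivation:
Center: (-11, 8, 3). Add each direction:
  D0: (-11, 8, 3) + (1, -1, 0) = (-10, 7, 3)
  D1: (-11, 8, 3) + (1, 0, -1) = (-10, 8, 2)
  D2: (-11, 8, 3) + (0, 1, -1) = (-11, 9, 2)
  D3: (-11, 8, 3) + (-1, 1, 0) = (-12, 9, 3)
  D4: (-11, 8, 3) + (-1, 0, 1) = (-12, 8, 4)
  D5: (-11, 8, 3) + (0, -1, 1) = (-11, 7, 4)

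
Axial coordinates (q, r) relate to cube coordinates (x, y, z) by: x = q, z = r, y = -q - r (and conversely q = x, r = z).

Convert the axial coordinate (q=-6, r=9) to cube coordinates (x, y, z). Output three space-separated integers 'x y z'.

x = q = -6
z = r = 9
y = -x - z = -(-6) - (9) = -3

Answer: -6 -3 9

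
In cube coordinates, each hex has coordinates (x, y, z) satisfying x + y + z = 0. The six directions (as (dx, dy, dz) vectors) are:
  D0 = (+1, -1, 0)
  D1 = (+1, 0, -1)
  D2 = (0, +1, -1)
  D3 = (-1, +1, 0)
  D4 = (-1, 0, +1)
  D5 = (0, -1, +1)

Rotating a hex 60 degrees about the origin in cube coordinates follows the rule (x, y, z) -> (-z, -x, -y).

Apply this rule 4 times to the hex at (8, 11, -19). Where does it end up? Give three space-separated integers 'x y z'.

Start: (8, 11, -19)
Step 1: (8, 11, -19) -> (-(-19), -(8), -(11)) = (19, -8, -11)
Step 2: (19, -8, -11) -> (-(-11), -(19), -(-8)) = (11, -19, 8)
Step 3: (11, -19, 8) -> (-(8), -(11), -(-19)) = (-8, -11, 19)
Step 4: (-8, -11, 19) -> (-(19), -(-8), -(-11)) = (-19, 8, 11)

Answer: -19 8 11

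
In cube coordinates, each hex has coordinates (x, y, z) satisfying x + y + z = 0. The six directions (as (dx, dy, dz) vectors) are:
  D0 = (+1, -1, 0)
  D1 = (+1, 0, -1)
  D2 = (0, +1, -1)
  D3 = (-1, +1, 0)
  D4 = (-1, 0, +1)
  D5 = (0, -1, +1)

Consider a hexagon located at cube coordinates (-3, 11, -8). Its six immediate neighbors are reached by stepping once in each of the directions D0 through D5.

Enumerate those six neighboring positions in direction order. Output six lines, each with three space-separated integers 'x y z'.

Center: (-3, 11, -8). Add each direction:
  D0: (-3, 11, -8) + (1, -1, 0) = (-2, 10, -8)
  D1: (-3, 11, -8) + (1, 0, -1) = (-2, 11, -9)
  D2: (-3, 11, -8) + (0, 1, -1) = (-3, 12, -9)
  D3: (-3, 11, -8) + (-1, 1, 0) = (-4, 12, -8)
  D4: (-3, 11, -8) + (-1, 0, 1) = (-4, 11, -7)
  D5: (-3, 11, -8) + (0, -1, 1) = (-3, 10, -7)

Answer: -2 10 -8
-2 11 -9
-3 12 -9
-4 12 -8
-4 11 -7
-3 10 -7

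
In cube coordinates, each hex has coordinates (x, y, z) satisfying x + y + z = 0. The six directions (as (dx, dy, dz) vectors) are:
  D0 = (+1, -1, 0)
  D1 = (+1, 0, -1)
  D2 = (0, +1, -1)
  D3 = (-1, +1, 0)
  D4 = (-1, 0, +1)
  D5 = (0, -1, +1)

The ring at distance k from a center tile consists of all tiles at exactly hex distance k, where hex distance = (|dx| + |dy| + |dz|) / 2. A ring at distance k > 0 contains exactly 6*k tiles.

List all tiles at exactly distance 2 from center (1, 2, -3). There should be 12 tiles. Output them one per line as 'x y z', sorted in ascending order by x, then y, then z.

Walk ring at distance 2 from (1, 2, -3):
Start at center + D4*2 = (-1, 2, -1)
  hex 0: (-1, 2, -1)
  hex 1: (0, 1, -1)
  hex 2: (1, 0, -1)
  hex 3: (2, 0, -2)
  hex 4: (3, 0, -3)
  hex 5: (3, 1, -4)
  hex 6: (3, 2, -5)
  hex 7: (2, 3, -5)
  hex 8: (1, 4, -5)
  hex 9: (0, 4, -4)
  hex 10: (-1, 4, -3)
  hex 11: (-1, 3, -2)
Sorted: 12 hexes.

Answer: -1 2 -1
-1 3 -2
-1 4 -3
0 1 -1
0 4 -4
1 0 -1
1 4 -5
2 0 -2
2 3 -5
3 0 -3
3 1 -4
3 2 -5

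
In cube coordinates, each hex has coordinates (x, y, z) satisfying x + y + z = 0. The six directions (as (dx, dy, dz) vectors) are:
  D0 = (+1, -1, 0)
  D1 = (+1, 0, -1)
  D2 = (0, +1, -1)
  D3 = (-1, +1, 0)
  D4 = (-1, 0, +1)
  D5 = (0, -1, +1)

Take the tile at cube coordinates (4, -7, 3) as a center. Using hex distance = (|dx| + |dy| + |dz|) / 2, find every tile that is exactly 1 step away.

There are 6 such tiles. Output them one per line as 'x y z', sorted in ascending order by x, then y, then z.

Answer: 3 -7 4
3 -6 3
4 -8 4
4 -6 2
5 -8 3
5 -7 2

Derivation:
Walk ring at distance 1 from (4, -7, 3):
Start at center + D4*1 = (3, -7, 4)
  hex 0: (3, -7, 4)
  hex 1: (4, -8, 4)
  hex 2: (5, -8, 3)
  hex 3: (5, -7, 2)
  hex 4: (4, -6, 2)
  hex 5: (3, -6, 3)
Sorted: 6 hexes.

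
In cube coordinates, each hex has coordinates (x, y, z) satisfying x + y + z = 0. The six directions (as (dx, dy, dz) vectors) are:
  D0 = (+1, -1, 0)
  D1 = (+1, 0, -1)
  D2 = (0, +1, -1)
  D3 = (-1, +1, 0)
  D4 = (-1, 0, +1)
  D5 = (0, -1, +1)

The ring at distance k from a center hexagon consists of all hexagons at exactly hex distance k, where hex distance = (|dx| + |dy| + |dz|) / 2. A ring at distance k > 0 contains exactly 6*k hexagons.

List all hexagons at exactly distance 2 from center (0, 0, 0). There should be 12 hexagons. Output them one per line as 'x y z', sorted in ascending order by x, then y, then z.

Walk ring at distance 2 from (0, 0, 0):
Start at center + D4*2 = (-2, 0, 2)
  hex 0: (-2, 0, 2)
  hex 1: (-1, -1, 2)
  hex 2: (0, -2, 2)
  hex 3: (1, -2, 1)
  hex 4: (2, -2, 0)
  hex 5: (2, -1, -1)
  hex 6: (2, 0, -2)
  hex 7: (1, 1, -2)
  hex 8: (0, 2, -2)
  hex 9: (-1, 2, -1)
  hex 10: (-2, 2, 0)
  hex 11: (-2, 1, 1)
Sorted: 12 hexes.

Answer: -2 0 2
-2 1 1
-2 2 0
-1 -1 2
-1 2 -1
0 -2 2
0 2 -2
1 -2 1
1 1 -2
2 -2 0
2 -1 -1
2 0 -2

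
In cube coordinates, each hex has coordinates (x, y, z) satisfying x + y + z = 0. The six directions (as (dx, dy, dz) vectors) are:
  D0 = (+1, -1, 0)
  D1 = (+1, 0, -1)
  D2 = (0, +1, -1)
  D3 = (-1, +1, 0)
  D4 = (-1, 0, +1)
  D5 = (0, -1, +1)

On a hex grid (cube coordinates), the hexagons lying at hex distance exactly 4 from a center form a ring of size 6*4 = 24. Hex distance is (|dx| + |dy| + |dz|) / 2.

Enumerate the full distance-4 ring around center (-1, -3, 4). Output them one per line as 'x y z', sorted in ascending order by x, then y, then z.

Walk ring at distance 4 from (-1, -3, 4):
Start at center + D4*4 = (-5, -3, 8)
  hex 0: (-5, -3, 8)
  hex 1: (-4, -4, 8)
  hex 2: (-3, -5, 8)
  hex 3: (-2, -6, 8)
  hex 4: (-1, -7, 8)
  hex 5: (0, -7, 7)
  hex 6: (1, -7, 6)
  hex 7: (2, -7, 5)
  hex 8: (3, -7, 4)
  hex 9: (3, -6, 3)
  hex 10: (3, -5, 2)
  hex 11: (3, -4, 1)
  hex 12: (3, -3, 0)
  hex 13: (2, -2, 0)
  hex 14: (1, -1, 0)
  hex 15: (0, 0, 0)
  hex 16: (-1, 1, 0)
  hex 17: (-2, 1, 1)
  hex 18: (-3, 1, 2)
  hex 19: (-4, 1, 3)
  hex 20: (-5, 1, 4)
  hex 21: (-5, 0, 5)
  hex 22: (-5, -1, 6)
  hex 23: (-5, -2, 7)
Sorted: 24 hexes.

Answer: -5 -3 8
-5 -2 7
-5 -1 6
-5 0 5
-5 1 4
-4 -4 8
-4 1 3
-3 -5 8
-3 1 2
-2 -6 8
-2 1 1
-1 -7 8
-1 1 0
0 -7 7
0 0 0
1 -7 6
1 -1 0
2 -7 5
2 -2 0
3 -7 4
3 -6 3
3 -5 2
3 -4 1
3 -3 0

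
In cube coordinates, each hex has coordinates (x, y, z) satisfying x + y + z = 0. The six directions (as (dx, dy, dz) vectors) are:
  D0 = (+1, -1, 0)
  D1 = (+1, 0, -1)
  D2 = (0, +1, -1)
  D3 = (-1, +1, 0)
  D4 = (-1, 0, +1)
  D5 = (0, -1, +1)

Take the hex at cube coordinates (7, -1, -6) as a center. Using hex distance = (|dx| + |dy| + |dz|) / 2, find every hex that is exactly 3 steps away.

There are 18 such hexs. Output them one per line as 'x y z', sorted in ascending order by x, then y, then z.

Answer: 4 -1 -3
4 0 -4
4 1 -5
4 2 -6
5 -2 -3
5 2 -7
6 -3 -3
6 2 -8
7 -4 -3
7 2 -9
8 -4 -4
8 1 -9
9 -4 -5
9 0 -9
10 -4 -6
10 -3 -7
10 -2 -8
10 -1 -9

Derivation:
Walk ring at distance 3 from (7, -1, -6):
Start at center + D4*3 = (4, -1, -3)
  hex 0: (4, -1, -3)
  hex 1: (5, -2, -3)
  hex 2: (6, -3, -3)
  hex 3: (7, -4, -3)
  hex 4: (8, -4, -4)
  hex 5: (9, -4, -5)
  hex 6: (10, -4, -6)
  hex 7: (10, -3, -7)
  hex 8: (10, -2, -8)
  hex 9: (10, -1, -9)
  hex 10: (9, 0, -9)
  hex 11: (8, 1, -9)
  hex 12: (7, 2, -9)
  hex 13: (6, 2, -8)
  hex 14: (5, 2, -7)
  hex 15: (4, 2, -6)
  hex 16: (4, 1, -5)
  hex 17: (4, 0, -4)
Sorted: 18 hexes.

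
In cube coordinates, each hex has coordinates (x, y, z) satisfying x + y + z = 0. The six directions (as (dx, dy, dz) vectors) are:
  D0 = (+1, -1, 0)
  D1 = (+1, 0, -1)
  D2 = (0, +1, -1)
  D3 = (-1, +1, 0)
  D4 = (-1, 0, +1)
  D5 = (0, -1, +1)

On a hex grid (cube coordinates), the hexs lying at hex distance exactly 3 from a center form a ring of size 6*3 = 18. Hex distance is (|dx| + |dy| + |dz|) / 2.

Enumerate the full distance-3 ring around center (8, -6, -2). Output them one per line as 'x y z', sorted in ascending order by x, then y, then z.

Answer: 5 -6 1
5 -5 0
5 -4 -1
5 -3 -2
6 -7 1
6 -3 -3
7 -8 1
7 -3 -4
8 -9 1
8 -3 -5
9 -9 0
9 -4 -5
10 -9 -1
10 -5 -5
11 -9 -2
11 -8 -3
11 -7 -4
11 -6 -5

Derivation:
Walk ring at distance 3 from (8, -6, -2):
Start at center + D4*3 = (5, -6, 1)
  hex 0: (5, -6, 1)
  hex 1: (6, -7, 1)
  hex 2: (7, -8, 1)
  hex 3: (8, -9, 1)
  hex 4: (9, -9, 0)
  hex 5: (10, -9, -1)
  hex 6: (11, -9, -2)
  hex 7: (11, -8, -3)
  hex 8: (11, -7, -4)
  hex 9: (11, -6, -5)
  hex 10: (10, -5, -5)
  hex 11: (9, -4, -5)
  hex 12: (8, -3, -5)
  hex 13: (7, -3, -4)
  hex 14: (6, -3, -3)
  hex 15: (5, -3, -2)
  hex 16: (5, -4, -1)
  hex 17: (5, -5, 0)
Sorted: 18 hexes.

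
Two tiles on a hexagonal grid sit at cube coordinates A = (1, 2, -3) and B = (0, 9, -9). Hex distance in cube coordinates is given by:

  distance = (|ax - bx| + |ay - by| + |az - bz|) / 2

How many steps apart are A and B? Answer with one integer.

|ax - bx| = |1 - 0| = 1
|ay - by| = |2 - 9| = 7
|az - bz| = |-3 - (-9)| = 6
distance = (1 + 7 + 6) / 2 = 14 / 2 = 7

Answer: 7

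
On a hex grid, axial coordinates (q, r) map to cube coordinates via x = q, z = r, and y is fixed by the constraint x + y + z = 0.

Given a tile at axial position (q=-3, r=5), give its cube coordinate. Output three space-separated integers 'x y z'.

x = q = -3
z = r = 5
y = -x - z = -(-3) - (5) = -2

Answer: -3 -2 5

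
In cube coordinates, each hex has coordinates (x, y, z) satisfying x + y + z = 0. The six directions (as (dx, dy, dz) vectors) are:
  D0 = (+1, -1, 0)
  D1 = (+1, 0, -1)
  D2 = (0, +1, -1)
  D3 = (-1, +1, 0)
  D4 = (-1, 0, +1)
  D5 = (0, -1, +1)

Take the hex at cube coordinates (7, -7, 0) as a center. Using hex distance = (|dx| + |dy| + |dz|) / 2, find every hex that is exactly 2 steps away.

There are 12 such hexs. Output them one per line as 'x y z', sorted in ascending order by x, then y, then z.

Answer: 5 -7 2
5 -6 1
5 -5 0
6 -8 2
6 -5 -1
7 -9 2
7 -5 -2
8 -9 1
8 -6 -2
9 -9 0
9 -8 -1
9 -7 -2

Derivation:
Walk ring at distance 2 from (7, -7, 0):
Start at center + D4*2 = (5, -7, 2)
  hex 0: (5, -7, 2)
  hex 1: (6, -8, 2)
  hex 2: (7, -9, 2)
  hex 3: (8, -9, 1)
  hex 4: (9, -9, 0)
  hex 5: (9, -8, -1)
  hex 6: (9, -7, -2)
  hex 7: (8, -6, -2)
  hex 8: (7, -5, -2)
  hex 9: (6, -5, -1)
  hex 10: (5, -5, 0)
  hex 11: (5, -6, 1)
Sorted: 12 hexes.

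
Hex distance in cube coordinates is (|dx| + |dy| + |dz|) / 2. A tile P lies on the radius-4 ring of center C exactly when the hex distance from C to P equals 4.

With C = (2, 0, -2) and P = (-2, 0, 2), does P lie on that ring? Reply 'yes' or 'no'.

Answer: yes

Derivation:
|px - cx| = |-2 - 2| = 4
|py - cy| = |0 - 0| = 0
|pz - cz| = |2 - (-2)| = 4
distance = (4+0+4)/2 = 8/2 = 4
radius = 4; distance == radius -> yes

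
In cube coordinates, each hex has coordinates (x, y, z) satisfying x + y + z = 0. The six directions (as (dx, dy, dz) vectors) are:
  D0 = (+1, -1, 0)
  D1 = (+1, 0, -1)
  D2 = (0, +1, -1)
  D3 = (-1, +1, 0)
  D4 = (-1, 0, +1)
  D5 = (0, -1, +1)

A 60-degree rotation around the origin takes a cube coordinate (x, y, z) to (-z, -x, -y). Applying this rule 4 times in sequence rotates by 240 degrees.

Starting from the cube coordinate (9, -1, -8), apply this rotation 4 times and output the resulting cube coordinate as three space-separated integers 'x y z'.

Answer: -8 9 -1

Derivation:
Start: (9, -1, -8)
Step 1: (9, -1, -8) -> (-(-8), -(9), -(-1)) = (8, -9, 1)
Step 2: (8, -9, 1) -> (-(1), -(8), -(-9)) = (-1, -8, 9)
Step 3: (-1, -8, 9) -> (-(9), -(-1), -(-8)) = (-9, 1, 8)
Step 4: (-9, 1, 8) -> (-(8), -(-9), -(1)) = (-8, 9, -1)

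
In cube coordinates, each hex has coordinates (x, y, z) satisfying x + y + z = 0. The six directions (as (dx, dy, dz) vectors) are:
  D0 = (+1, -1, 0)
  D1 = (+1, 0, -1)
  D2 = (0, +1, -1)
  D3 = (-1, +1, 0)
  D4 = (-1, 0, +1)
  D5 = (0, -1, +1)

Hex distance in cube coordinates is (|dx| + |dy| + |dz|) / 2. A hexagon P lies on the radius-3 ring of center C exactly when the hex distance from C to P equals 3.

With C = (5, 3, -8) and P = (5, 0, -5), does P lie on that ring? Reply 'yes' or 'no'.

|px - cx| = |5 - 5| = 0
|py - cy| = |0 - 3| = 3
|pz - cz| = |-5 - (-8)| = 3
distance = (0+3+3)/2 = 6/2 = 3
radius = 3; distance == radius -> yes

Answer: yes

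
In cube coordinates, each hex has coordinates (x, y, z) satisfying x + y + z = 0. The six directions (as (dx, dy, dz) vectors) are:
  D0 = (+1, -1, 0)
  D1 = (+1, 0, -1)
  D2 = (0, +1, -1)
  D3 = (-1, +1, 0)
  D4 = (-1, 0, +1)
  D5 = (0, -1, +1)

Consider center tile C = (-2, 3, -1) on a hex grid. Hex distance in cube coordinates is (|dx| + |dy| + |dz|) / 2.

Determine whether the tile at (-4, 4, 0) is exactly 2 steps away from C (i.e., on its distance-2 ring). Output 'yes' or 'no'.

|px - cx| = |-4 - (-2)| = 2
|py - cy| = |4 - 3| = 1
|pz - cz| = |0 - (-1)| = 1
distance = (2+1+1)/2 = 4/2 = 2
radius = 2; distance == radius -> yes

Answer: yes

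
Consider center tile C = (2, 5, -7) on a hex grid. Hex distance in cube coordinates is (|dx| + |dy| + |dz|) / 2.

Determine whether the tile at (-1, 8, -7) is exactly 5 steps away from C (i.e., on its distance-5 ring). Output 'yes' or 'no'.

Answer: no

Derivation:
|px - cx| = |-1 - 2| = 3
|py - cy| = |8 - 5| = 3
|pz - cz| = |-7 - (-7)| = 0
distance = (3+3+0)/2 = 6/2 = 3
radius = 5; distance != radius -> no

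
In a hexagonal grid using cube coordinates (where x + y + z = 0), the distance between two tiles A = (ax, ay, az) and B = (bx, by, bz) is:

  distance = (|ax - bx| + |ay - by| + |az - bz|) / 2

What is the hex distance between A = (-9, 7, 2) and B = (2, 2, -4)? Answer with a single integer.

Answer: 11

Derivation:
|ax - bx| = |-9 - 2| = 11
|ay - by| = |7 - 2| = 5
|az - bz| = |2 - (-4)| = 6
distance = (11 + 5 + 6) / 2 = 22 / 2 = 11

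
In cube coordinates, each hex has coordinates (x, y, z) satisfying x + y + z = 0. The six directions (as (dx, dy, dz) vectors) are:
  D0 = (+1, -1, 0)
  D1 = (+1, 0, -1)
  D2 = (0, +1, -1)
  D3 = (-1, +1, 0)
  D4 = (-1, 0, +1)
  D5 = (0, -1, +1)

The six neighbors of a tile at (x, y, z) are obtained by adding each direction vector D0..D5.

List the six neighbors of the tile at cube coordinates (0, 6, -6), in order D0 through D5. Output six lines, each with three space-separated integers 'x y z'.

Answer: 1 5 -6
1 6 -7
0 7 -7
-1 7 -6
-1 6 -5
0 5 -5

Derivation:
Center: (0, 6, -6). Add each direction:
  D0: (0, 6, -6) + (1, -1, 0) = (1, 5, -6)
  D1: (0, 6, -6) + (1, 0, -1) = (1, 6, -7)
  D2: (0, 6, -6) + (0, 1, -1) = (0, 7, -7)
  D3: (0, 6, -6) + (-1, 1, 0) = (-1, 7, -6)
  D4: (0, 6, -6) + (-1, 0, 1) = (-1, 6, -5)
  D5: (0, 6, -6) + (0, -1, 1) = (0, 5, -5)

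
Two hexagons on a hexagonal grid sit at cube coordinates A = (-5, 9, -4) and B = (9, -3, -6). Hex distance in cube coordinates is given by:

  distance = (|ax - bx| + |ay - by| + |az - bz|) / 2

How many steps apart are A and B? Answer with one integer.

Answer: 14

Derivation:
|ax - bx| = |-5 - 9| = 14
|ay - by| = |9 - (-3)| = 12
|az - bz| = |-4 - (-6)| = 2
distance = (14 + 12 + 2) / 2 = 28 / 2 = 14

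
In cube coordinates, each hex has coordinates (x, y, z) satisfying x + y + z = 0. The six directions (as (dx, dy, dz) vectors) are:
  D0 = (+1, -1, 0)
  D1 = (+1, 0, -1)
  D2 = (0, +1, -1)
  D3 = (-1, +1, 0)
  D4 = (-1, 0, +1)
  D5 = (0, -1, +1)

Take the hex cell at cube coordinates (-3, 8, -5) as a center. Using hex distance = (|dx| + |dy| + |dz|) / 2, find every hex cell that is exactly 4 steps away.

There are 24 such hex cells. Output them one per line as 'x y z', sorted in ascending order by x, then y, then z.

Answer: -7 8 -1
-7 9 -2
-7 10 -3
-7 11 -4
-7 12 -5
-6 7 -1
-6 12 -6
-5 6 -1
-5 12 -7
-4 5 -1
-4 12 -8
-3 4 -1
-3 12 -9
-2 4 -2
-2 11 -9
-1 4 -3
-1 10 -9
0 4 -4
0 9 -9
1 4 -5
1 5 -6
1 6 -7
1 7 -8
1 8 -9

Derivation:
Walk ring at distance 4 from (-3, 8, -5):
Start at center + D4*4 = (-7, 8, -1)
  hex 0: (-7, 8, -1)
  hex 1: (-6, 7, -1)
  hex 2: (-5, 6, -1)
  hex 3: (-4, 5, -1)
  hex 4: (-3, 4, -1)
  hex 5: (-2, 4, -2)
  hex 6: (-1, 4, -3)
  hex 7: (0, 4, -4)
  hex 8: (1, 4, -5)
  hex 9: (1, 5, -6)
  hex 10: (1, 6, -7)
  hex 11: (1, 7, -8)
  hex 12: (1, 8, -9)
  hex 13: (0, 9, -9)
  hex 14: (-1, 10, -9)
  hex 15: (-2, 11, -9)
  hex 16: (-3, 12, -9)
  hex 17: (-4, 12, -8)
  hex 18: (-5, 12, -7)
  hex 19: (-6, 12, -6)
  hex 20: (-7, 12, -5)
  hex 21: (-7, 11, -4)
  hex 22: (-7, 10, -3)
  hex 23: (-7, 9, -2)
Sorted: 24 hexes.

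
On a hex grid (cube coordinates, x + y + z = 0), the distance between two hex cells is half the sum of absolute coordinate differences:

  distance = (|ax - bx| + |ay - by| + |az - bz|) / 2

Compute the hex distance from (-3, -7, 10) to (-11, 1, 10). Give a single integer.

Answer: 8

Derivation:
|ax - bx| = |-3 - (-11)| = 8
|ay - by| = |-7 - 1| = 8
|az - bz| = |10 - 10| = 0
distance = (8 + 8 + 0) / 2 = 16 / 2 = 8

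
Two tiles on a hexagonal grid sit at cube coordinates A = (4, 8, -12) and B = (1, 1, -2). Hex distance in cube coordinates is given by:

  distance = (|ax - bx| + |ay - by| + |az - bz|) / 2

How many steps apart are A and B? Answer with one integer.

|ax - bx| = |4 - 1| = 3
|ay - by| = |8 - 1| = 7
|az - bz| = |-12 - (-2)| = 10
distance = (3 + 7 + 10) / 2 = 20 / 2 = 10

Answer: 10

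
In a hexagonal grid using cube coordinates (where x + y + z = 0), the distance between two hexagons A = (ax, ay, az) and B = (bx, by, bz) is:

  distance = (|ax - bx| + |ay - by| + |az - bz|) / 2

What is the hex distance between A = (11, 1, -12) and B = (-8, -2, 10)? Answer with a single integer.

Answer: 22

Derivation:
|ax - bx| = |11 - (-8)| = 19
|ay - by| = |1 - (-2)| = 3
|az - bz| = |-12 - 10| = 22
distance = (19 + 3 + 22) / 2 = 44 / 2 = 22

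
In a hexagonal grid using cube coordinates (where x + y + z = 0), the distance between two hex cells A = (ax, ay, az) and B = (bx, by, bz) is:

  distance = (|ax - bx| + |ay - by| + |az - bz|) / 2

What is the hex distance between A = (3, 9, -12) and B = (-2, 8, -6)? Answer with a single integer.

Answer: 6

Derivation:
|ax - bx| = |3 - (-2)| = 5
|ay - by| = |9 - 8| = 1
|az - bz| = |-12 - (-6)| = 6
distance = (5 + 1 + 6) / 2 = 12 / 2 = 6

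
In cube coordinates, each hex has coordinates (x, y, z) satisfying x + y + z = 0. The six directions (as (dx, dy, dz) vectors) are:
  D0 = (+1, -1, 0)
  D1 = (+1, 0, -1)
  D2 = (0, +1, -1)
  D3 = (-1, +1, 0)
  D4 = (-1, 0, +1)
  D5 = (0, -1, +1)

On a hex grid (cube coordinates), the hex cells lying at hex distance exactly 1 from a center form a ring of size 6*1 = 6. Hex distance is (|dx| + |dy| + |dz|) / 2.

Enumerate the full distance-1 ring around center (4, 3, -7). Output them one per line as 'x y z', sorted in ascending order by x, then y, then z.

Walk ring at distance 1 from (4, 3, -7):
Start at center + D4*1 = (3, 3, -6)
  hex 0: (3, 3, -6)
  hex 1: (4, 2, -6)
  hex 2: (5, 2, -7)
  hex 3: (5, 3, -8)
  hex 4: (4, 4, -8)
  hex 5: (3, 4, -7)
Sorted: 6 hexes.

Answer: 3 3 -6
3 4 -7
4 2 -6
4 4 -8
5 2 -7
5 3 -8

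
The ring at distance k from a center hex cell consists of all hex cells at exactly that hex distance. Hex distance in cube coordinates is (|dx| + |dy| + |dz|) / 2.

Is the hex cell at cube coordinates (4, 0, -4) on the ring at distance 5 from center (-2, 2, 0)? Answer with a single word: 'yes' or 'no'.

Answer: no

Derivation:
|px - cx| = |4 - (-2)| = 6
|py - cy| = |0 - 2| = 2
|pz - cz| = |-4 - 0| = 4
distance = (6+2+4)/2 = 12/2 = 6
radius = 5; distance != radius -> no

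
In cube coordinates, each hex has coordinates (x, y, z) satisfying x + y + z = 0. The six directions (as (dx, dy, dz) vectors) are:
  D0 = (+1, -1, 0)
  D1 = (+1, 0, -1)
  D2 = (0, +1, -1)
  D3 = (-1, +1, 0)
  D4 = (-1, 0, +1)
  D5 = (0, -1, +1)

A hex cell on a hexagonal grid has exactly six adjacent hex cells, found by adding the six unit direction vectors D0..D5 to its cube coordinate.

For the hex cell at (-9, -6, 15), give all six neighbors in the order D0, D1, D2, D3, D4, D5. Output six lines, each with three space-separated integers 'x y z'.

Answer: -8 -7 15
-8 -6 14
-9 -5 14
-10 -5 15
-10 -6 16
-9 -7 16

Derivation:
Center: (-9, -6, 15). Add each direction:
  D0: (-9, -6, 15) + (1, -1, 0) = (-8, -7, 15)
  D1: (-9, -6, 15) + (1, 0, -1) = (-8, -6, 14)
  D2: (-9, -6, 15) + (0, 1, -1) = (-9, -5, 14)
  D3: (-9, -6, 15) + (-1, 1, 0) = (-10, -5, 15)
  D4: (-9, -6, 15) + (-1, 0, 1) = (-10, -6, 16)
  D5: (-9, -6, 15) + (0, -1, 1) = (-9, -7, 16)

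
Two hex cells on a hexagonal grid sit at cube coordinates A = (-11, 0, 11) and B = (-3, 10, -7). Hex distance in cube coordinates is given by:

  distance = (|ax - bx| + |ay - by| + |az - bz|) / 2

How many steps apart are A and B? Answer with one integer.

|ax - bx| = |-11 - (-3)| = 8
|ay - by| = |0 - 10| = 10
|az - bz| = |11 - (-7)| = 18
distance = (8 + 10 + 18) / 2 = 36 / 2 = 18

Answer: 18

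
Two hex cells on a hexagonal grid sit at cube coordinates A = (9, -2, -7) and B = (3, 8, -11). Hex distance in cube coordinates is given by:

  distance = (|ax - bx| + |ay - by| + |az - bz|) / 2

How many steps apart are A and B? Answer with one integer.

Answer: 10

Derivation:
|ax - bx| = |9 - 3| = 6
|ay - by| = |-2 - 8| = 10
|az - bz| = |-7 - (-11)| = 4
distance = (6 + 10 + 4) / 2 = 20 / 2 = 10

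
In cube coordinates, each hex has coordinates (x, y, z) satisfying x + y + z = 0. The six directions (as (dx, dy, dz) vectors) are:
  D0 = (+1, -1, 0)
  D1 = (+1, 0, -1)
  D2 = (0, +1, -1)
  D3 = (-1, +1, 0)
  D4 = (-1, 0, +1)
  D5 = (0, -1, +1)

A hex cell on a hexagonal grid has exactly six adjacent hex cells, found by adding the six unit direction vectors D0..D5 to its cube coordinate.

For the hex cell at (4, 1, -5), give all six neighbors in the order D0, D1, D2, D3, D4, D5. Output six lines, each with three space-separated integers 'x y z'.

Center: (4, 1, -5). Add each direction:
  D0: (4, 1, -5) + (1, -1, 0) = (5, 0, -5)
  D1: (4, 1, -5) + (1, 0, -1) = (5, 1, -6)
  D2: (4, 1, -5) + (0, 1, -1) = (4, 2, -6)
  D3: (4, 1, -5) + (-1, 1, 0) = (3, 2, -5)
  D4: (4, 1, -5) + (-1, 0, 1) = (3, 1, -4)
  D5: (4, 1, -5) + (0, -1, 1) = (4, 0, -4)

Answer: 5 0 -5
5 1 -6
4 2 -6
3 2 -5
3 1 -4
4 0 -4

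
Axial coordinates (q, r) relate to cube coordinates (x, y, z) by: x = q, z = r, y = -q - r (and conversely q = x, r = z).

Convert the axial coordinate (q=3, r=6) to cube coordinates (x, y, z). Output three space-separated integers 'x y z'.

Answer: 3 -9 6

Derivation:
x = q = 3
z = r = 6
y = -x - z = -(3) - (6) = -9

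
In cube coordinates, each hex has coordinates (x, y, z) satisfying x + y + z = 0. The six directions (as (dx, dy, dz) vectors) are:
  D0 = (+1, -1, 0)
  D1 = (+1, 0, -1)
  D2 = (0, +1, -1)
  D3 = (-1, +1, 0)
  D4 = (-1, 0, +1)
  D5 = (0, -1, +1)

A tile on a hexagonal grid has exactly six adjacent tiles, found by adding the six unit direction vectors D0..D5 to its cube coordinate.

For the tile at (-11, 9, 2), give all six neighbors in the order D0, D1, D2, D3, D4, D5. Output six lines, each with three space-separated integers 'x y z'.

Answer: -10 8 2
-10 9 1
-11 10 1
-12 10 2
-12 9 3
-11 8 3

Derivation:
Center: (-11, 9, 2). Add each direction:
  D0: (-11, 9, 2) + (1, -1, 0) = (-10, 8, 2)
  D1: (-11, 9, 2) + (1, 0, -1) = (-10, 9, 1)
  D2: (-11, 9, 2) + (0, 1, -1) = (-11, 10, 1)
  D3: (-11, 9, 2) + (-1, 1, 0) = (-12, 10, 2)
  D4: (-11, 9, 2) + (-1, 0, 1) = (-12, 9, 3)
  D5: (-11, 9, 2) + (0, -1, 1) = (-11, 8, 3)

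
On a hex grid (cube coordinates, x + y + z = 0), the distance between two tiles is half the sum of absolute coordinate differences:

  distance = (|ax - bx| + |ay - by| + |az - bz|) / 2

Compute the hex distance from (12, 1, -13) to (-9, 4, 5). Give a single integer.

Answer: 21

Derivation:
|ax - bx| = |12 - (-9)| = 21
|ay - by| = |1 - 4| = 3
|az - bz| = |-13 - 5| = 18
distance = (21 + 3 + 18) / 2 = 42 / 2 = 21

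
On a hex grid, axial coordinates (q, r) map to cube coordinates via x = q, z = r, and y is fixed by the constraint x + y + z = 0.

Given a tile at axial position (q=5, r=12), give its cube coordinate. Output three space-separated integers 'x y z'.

Answer: 5 -17 12

Derivation:
x = q = 5
z = r = 12
y = -x - z = -(5) - (12) = -17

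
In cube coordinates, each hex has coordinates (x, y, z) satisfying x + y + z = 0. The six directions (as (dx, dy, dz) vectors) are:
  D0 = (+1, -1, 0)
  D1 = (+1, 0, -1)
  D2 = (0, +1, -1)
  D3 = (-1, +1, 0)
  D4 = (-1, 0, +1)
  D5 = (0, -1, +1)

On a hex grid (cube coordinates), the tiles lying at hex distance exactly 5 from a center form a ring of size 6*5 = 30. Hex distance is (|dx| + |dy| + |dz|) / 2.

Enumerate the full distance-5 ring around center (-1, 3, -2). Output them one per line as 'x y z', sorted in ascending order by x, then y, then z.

Answer: -6 3 3
-6 4 2
-6 5 1
-6 6 0
-6 7 -1
-6 8 -2
-5 2 3
-5 8 -3
-4 1 3
-4 8 -4
-3 0 3
-3 8 -5
-2 -1 3
-2 8 -6
-1 -2 3
-1 8 -7
0 -2 2
0 7 -7
1 -2 1
1 6 -7
2 -2 0
2 5 -7
3 -2 -1
3 4 -7
4 -2 -2
4 -1 -3
4 0 -4
4 1 -5
4 2 -6
4 3 -7

Derivation:
Walk ring at distance 5 from (-1, 3, -2):
Start at center + D4*5 = (-6, 3, 3)
  hex 0: (-6, 3, 3)
  hex 1: (-5, 2, 3)
  hex 2: (-4, 1, 3)
  hex 3: (-3, 0, 3)
  hex 4: (-2, -1, 3)
  hex 5: (-1, -2, 3)
  hex 6: (0, -2, 2)
  hex 7: (1, -2, 1)
  hex 8: (2, -2, 0)
  hex 9: (3, -2, -1)
  hex 10: (4, -2, -2)
  hex 11: (4, -1, -3)
  hex 12: (4, 0, -4)
  hex 13: (4, 1, -5)
  hex 14: (4, 2, -6)
  hex 15: (4, 3, -7)
  hex 16: (3, 4, -7)
  hex 17: (2, 5, -7)
  hex 18: (1, 6, -7)
  hex 19: (0, 7, -7)
  hex 20: (-1, 8, -7)
  hex 21: (-2, 8, -6)
  hex 22: (-3, 8, -5)
  hex 23: (-4, 8, -4)
  hex 24: (-5, 8, -3)
  hex 25: (-6, 8, -2)
  hex 26: (-6, 7, -1)
  hex 27: (-6, 6, 0)
  hex 28: (-6, 5, 1)
  hex 29: (-6, 4, 2)
Sorted: 30 hexes.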